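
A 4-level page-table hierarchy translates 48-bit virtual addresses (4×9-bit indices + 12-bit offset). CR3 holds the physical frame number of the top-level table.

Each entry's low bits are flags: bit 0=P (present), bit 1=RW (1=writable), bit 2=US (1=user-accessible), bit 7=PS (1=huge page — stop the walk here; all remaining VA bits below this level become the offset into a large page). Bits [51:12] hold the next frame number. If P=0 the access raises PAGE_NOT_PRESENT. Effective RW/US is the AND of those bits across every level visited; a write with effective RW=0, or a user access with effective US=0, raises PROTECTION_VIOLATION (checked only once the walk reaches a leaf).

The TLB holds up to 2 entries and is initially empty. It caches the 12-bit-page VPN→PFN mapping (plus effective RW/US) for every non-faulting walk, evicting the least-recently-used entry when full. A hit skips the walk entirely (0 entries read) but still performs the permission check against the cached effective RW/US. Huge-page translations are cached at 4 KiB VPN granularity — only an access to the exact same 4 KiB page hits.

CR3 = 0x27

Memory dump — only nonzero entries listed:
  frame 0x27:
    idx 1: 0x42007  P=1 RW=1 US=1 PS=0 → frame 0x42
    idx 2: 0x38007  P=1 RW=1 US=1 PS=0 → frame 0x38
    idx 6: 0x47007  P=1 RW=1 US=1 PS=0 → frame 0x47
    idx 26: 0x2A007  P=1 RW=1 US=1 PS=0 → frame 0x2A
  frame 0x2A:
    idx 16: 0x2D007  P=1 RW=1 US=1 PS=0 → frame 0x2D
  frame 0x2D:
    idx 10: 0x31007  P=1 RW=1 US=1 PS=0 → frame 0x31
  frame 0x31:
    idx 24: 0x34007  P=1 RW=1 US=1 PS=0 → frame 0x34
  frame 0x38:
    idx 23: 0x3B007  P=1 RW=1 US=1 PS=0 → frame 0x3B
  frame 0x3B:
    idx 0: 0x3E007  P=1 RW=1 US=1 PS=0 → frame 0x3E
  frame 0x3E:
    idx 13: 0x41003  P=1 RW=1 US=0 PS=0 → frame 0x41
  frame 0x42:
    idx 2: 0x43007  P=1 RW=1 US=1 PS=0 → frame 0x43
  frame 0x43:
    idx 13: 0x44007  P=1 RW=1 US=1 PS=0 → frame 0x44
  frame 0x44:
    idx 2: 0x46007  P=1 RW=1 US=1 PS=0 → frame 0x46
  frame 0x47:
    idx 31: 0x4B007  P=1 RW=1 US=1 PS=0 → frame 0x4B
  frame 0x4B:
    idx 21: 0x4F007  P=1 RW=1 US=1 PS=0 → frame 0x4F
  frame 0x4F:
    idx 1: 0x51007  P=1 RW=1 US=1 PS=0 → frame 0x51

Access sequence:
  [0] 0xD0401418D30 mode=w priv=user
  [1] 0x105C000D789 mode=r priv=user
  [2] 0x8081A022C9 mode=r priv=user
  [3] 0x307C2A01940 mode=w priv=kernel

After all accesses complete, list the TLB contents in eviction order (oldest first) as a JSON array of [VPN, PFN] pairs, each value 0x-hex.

Walk each access:
#0 VA=0xD0401418D30 (w,user):
  L0: frame=0x27 idx=26 entry=0x2A007 [P=1 RW=1 US=1 PS=0]
  L1: frame=0x2A idx=16 entry=0x2D007 [P=1 RW=1 US=1 PS=0]
  L2: frame=0x2D idx=10 entry=0x31007 [P=1 RW=1 US=1 PS=0]
  L3: frame=0x31 idx=24 entry=0x34007 [P=1 RW=1 US=1 PS=0]
  ⇒ phys 0x34D30  [4 reads]
#1 VA=0x105C000D789 (r,user):
  L0: frame=0x27 idx=2 entry=0x38007 [P=1 RW=1 US=1 PS=0]
  L1: frame=0x38 idx=23 entry=0x3B007 [P=1 RW=1 US=1 PS=0]
  L2: frame=0x3B idx=0 entry=0x3E007 [P=1 RW=1 US=1 PS=0]
  L3: frame=0x3E idx=13 entry=0x41003 [P=1 RW=1 US=0 PS=0]
  ✗ PROTECTION_VIOLATION  [4 reads]
#2 VA=0x8081A022C9 (r,user):
  L0: frame=0x27 idx=1 entry=0x42007 [P=1 RW=1 US=1 PS=0]
  L1: frame=0x42 idx=2 entry=0x43007 [P=1 RW=1 US=1 PS=0]
  L2: frame=0x43 idx=13 entry=0x44007 [P=1 RW=1 US=1 PS=0]
  L3: frame=0x44 idx=2 entry=0x46007 [P=1 RW=1 US=1 PS=0]
  ⇒ phys 0x462C9  [4 reads]
#3 VA=0x307C2A01940 (w,kernel):
  L0: frame=0x27 idx=6 entry=0x47007 [P=1 RW=1 US=1 PS=0]
  L1: frame=0x47 idx=31 entry=0x4B007 [P=1 RW=1 US=1 PS=0]
  L2: frame=0x4B idx=21 entry=0x4F007 [P=1 RW=1 US=1 PS=0]
  L3: frame=0x4F idx=1 entry=0x51007 [P=1 RW=1 US=1 PS=0]
  ⇒ phys 0x51940  [4 reads]

TLB: [["0x8081A02", "0x46"], ["0x307C2A01", "0x51"]]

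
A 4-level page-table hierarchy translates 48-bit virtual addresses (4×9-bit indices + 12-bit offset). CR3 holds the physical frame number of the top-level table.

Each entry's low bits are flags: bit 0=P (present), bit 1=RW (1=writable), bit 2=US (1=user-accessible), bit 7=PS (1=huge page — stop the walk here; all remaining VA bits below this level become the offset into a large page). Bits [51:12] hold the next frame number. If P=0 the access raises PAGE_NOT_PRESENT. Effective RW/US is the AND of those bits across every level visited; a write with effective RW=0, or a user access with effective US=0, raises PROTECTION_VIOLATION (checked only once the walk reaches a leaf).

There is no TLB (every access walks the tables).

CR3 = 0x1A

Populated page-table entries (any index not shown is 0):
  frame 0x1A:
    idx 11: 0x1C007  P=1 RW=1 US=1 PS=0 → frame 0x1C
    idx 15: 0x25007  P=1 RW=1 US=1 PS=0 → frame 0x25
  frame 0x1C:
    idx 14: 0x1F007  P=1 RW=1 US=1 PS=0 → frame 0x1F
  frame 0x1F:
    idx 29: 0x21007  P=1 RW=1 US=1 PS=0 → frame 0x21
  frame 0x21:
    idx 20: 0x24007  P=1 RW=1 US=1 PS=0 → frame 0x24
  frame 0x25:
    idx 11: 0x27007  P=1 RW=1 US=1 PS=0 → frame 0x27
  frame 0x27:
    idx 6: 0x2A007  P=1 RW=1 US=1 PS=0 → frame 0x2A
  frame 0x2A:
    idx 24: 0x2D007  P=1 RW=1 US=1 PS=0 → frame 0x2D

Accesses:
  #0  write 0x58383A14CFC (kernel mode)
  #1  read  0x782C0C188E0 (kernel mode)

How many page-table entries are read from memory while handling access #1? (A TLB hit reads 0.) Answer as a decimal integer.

Per-access translation:
#0 VA=0x58383A14CFC (w,kernel):
  L0 @0x1A[11] → 0x1C007  P=1,RW=1,US=1,PS=0
  L1 @0x1C[14] → 0x1F007  P=1,RW=1,US=1,PS=0
  L2 @0x1F[29] → 0x21007  P=1,RW=1,US=1,PS=0
  L3 @0x21[20] → 0x24007  P=1,RW=1,US=1,PS=0
  ⇒ phys 0x24CFC  [4 reads]
#1 VA=0x782C0C188E0 (r,kernel):
  L0 @0x1A[15] → 0x25007  P=1,RW=1,US=1,PS=0
  L1 @0x25[11] → 0x27007  P=1,RW=1,US=1,PS=0
  L2 @0x27[6] → 0x2A007  P=1,RW=1,US=1,PS=0
  L3 @0x2A[24] → 0x2D007  P=1,RW=1,US=1,PS=0
  ⇒ phys 0x2D8E0  [4 reads]

Entries read for #1: 4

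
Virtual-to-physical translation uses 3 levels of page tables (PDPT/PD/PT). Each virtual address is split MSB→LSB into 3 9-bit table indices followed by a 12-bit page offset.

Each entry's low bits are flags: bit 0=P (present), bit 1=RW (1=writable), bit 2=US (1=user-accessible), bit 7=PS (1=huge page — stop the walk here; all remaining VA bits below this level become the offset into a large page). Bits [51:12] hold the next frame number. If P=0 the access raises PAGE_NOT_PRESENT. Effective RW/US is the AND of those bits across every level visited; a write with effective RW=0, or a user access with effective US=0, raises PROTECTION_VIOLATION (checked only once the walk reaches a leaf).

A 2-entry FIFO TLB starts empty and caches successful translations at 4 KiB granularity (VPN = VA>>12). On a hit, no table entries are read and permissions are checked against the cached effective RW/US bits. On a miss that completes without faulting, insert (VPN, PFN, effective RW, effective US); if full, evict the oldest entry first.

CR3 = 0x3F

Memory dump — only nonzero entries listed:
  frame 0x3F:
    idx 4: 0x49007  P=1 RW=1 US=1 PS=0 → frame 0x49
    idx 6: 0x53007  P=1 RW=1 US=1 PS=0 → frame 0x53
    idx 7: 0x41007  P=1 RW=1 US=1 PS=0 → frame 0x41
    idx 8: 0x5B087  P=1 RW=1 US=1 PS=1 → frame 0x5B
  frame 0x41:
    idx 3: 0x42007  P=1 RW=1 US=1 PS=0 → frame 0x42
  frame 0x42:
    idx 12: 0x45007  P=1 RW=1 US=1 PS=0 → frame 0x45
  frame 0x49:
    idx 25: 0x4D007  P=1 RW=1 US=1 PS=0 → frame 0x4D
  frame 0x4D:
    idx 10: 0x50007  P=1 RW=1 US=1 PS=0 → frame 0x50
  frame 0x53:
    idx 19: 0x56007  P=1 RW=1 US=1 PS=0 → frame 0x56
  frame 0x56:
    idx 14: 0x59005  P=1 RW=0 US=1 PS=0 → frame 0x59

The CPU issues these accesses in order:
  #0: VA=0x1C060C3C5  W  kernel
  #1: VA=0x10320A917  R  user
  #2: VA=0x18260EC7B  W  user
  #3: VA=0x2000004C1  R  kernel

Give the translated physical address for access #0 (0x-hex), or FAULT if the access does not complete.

Trace:
#0 VA=0x1C060C3C5 (w,kernel):
  [0] read 0x3F idx=7: raw=0x41007 flags P=1 W=1 U=1 S=0
  [1] read 0x41 idx=3: raw=0x42007 flags P=1 W=1 U=1 S=0
  [2] read 0x42 idx=12: raw=0x45007 flags P=1 W=1 U=1 S=0
  ✓ 0x453C5  — 3 lookups
#1 VA=0x10320A917 (r,user):
  [0] read 0x3F idx=4: raw=0x49007 flags P=1 W=1 U=1 S=0
  [1] read 0x49 idx=25: raw=0x4D007 flags P=1 W=1 U=1 S=0
  [2] read 0x4D idx=10: raw=0x50007 flags P=1 W=1 U=1 S=0
  ✓ 0x50917  — 3 lookups
#2 VA=0x18260EC7B (w,user):
  [0] read 0x3F idx=6: raw=0x53007 flags P=1 W=1 U=1 S=0
  [1] read 0x53 idx=19: raw=0x56007 flags P=1 W=1 U=1 S=0
  [2] read 0x56 idx=14: raw=0x59005 flags P=1 W=0 U=1 S=0
  → PROTECTION_VIOLATION  (3 entries read)
#3 VA=0x2000004C1 (r,kernel):
  [0] read 0x3F idx=8: raw=0x5B087 flags P=1 W=1 U=1 S=1
  ✓ 0x5B4C1 (huge @L0)  — 1 lookups

Access #0 PA: 0x453C5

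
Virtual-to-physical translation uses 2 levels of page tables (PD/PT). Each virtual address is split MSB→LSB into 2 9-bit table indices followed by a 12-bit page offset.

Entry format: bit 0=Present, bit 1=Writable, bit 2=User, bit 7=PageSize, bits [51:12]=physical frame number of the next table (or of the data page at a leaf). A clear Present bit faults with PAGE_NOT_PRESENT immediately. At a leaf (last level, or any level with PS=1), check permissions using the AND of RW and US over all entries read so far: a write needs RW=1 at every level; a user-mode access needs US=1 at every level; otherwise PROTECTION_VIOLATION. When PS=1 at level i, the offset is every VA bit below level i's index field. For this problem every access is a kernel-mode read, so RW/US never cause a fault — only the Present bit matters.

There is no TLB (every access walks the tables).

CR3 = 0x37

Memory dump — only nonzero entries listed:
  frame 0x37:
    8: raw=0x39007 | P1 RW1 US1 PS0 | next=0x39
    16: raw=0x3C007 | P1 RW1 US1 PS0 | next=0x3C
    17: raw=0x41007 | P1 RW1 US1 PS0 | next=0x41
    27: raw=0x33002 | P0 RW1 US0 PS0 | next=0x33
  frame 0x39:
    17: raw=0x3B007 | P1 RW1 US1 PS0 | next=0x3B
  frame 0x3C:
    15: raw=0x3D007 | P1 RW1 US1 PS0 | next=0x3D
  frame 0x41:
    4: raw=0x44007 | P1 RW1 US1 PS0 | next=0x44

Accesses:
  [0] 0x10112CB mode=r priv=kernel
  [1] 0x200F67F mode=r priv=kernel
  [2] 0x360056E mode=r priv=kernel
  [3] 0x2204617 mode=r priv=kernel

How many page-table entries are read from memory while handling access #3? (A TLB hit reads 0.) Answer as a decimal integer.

Walk each access:
#0 VA=0x10112CB (r,kernel):
  [0] read 0x37 idx=8: raw=0x39007 flags P=1 W=1 U=1 S=0
  [1] read 0x39 idx=17: raw=0x3B007 flags P=1 W=1 U=1 S=0
  ⇒ phys 0x3B2CB  [2 reads]
#1 VA=0x200F67F (r,kernel):
  [0] read 0x37 idx=16: raw=0x3C007 flags P=1 W=1 U=1 S=0
  [1] read 0x3C idx=15: raw=0x3D007 flags P=1 W=1 U=1 S=0
  ⇒ phys 0x3D67F  [2 reads]
#2 VA=0x360056E (r,kernel):
  [0] read 0x37 idx=27: raw=0x33002 flags P=0 W=1 U=0 S=0
  → PAGE_NOT_PRESENT  (1 entries read)
#3 VA=0x2204617 (r,kernel):
  [0] read 0x37 idx=17: raw=0x41007 flags P=1 W=1 U=1 S=0
  [1] read 0x41 idx=4: raw=0x44007 flags P=1 W=1 U=1 S=0
  ⇒ phys 0x44617  [2 reads]

Entries read for #3: 2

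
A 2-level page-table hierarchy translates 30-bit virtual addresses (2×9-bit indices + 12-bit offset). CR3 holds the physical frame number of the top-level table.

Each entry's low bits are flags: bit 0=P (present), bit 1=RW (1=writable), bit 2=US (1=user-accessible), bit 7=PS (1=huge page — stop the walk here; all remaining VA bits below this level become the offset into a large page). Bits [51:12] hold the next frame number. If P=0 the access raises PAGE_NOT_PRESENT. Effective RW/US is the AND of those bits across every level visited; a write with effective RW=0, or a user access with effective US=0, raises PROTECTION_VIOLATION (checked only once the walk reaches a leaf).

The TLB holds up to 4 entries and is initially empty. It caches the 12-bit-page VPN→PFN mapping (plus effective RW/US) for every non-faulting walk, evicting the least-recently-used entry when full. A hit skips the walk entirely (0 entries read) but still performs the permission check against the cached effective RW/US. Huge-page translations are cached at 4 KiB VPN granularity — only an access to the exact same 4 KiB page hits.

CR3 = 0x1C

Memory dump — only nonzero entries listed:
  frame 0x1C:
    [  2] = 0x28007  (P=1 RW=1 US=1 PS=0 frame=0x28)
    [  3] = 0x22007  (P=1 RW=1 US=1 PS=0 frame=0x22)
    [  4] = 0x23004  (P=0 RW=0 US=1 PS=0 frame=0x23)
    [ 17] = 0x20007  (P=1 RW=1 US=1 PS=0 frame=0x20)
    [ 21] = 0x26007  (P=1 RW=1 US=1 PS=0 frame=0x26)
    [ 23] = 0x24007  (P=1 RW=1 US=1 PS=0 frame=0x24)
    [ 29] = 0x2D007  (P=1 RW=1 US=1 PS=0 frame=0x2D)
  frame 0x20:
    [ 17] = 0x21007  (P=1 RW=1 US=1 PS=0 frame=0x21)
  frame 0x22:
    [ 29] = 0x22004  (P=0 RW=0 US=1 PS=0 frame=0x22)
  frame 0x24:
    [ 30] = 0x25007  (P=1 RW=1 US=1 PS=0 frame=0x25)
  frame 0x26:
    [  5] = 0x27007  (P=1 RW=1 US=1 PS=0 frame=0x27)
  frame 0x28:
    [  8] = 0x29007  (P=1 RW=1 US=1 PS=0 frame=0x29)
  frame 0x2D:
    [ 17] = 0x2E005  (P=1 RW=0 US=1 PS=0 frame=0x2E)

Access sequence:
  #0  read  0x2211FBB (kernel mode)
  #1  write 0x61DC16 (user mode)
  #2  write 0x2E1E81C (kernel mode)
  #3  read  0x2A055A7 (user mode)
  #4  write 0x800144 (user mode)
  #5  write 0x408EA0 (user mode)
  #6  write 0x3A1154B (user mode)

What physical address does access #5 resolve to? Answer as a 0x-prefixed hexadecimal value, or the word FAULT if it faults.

Walk each access:
#0 VA=0x2211FBB (r,kernel):
  L0: frame=0x1C idx=17 entry=0x20007 [P=1 RW=1 US=1 PS=0]
  L1: frame=0x20 idx=17 entry=0x21007 [P=1 RW=1 US=1 PS=0]
  → PA=0x21FBB  (2 entries read)
#1 VA=0x61DC16 (w,user):
  L0: frame=0x1C idx=3 entry=0x22007 [P=1 RW=1 US=1 PS=0]
  L1: frame=0x22 idx=29 entry=0x22004 [P=0 RW=0 US=1 PS=0]
  ✗ PAGE_NOT_PRESENT  [2 reads]
#2 VA=0x2E1E81C (w,kernel):
  L0: frame=0x1C idx=23 entry=0x24007 [P=1 RW=1 US=1 PS=0]
  L1: frame=0x24 idx=30 entry=0x25007 [P=1 RW=1 US=1 PS=0]
  → PA=0x2581C  (2 entries read)
#3 VA=0x2A055A7 (r,user):
  L0: frame=0x1C idx=21 entry=0x26007 [P=1 RW=1 US=1 PS=0]
  L1: frame=0x26 idx=5 entry=0x27007 [P=1 RW=1 US=1 PS=0]
  → PA=0x275A7  (2 entries read)
#4 VA=0x800144 (w,user):
  L0: frame=0x1C idx=4 entry=0x23004 [P=0 RW=0 US=1 PS=0]
  ✗ PAGE_NOT_PRESENT  [1 reads]
#5 VA=0x408EA0 (w,user):
  L0: frame=0x1C idx=2 entry=0x28007 [P=1 RW=1 US=1 PS=0]
  L1: frame=0x28 idx=8 entry=0x29007 [P=1 RW=1 US=1 PS=0]
  → PA=0x29EA0  (2 entries read)
#6 VA=0x3A1154B (w,user):
  L0: frame=0x1C idx=29 entry=0x2D007 [P=1 RW=1 US=1 PS=0]
  L1: frame=0x2D idx=17 entry=0x2E005 [P=1 RW=0 US=1 PS=0]
  ✗ PROTECTION_VIOLATION  [2 reads]

Access #5 PA: 0x29EA0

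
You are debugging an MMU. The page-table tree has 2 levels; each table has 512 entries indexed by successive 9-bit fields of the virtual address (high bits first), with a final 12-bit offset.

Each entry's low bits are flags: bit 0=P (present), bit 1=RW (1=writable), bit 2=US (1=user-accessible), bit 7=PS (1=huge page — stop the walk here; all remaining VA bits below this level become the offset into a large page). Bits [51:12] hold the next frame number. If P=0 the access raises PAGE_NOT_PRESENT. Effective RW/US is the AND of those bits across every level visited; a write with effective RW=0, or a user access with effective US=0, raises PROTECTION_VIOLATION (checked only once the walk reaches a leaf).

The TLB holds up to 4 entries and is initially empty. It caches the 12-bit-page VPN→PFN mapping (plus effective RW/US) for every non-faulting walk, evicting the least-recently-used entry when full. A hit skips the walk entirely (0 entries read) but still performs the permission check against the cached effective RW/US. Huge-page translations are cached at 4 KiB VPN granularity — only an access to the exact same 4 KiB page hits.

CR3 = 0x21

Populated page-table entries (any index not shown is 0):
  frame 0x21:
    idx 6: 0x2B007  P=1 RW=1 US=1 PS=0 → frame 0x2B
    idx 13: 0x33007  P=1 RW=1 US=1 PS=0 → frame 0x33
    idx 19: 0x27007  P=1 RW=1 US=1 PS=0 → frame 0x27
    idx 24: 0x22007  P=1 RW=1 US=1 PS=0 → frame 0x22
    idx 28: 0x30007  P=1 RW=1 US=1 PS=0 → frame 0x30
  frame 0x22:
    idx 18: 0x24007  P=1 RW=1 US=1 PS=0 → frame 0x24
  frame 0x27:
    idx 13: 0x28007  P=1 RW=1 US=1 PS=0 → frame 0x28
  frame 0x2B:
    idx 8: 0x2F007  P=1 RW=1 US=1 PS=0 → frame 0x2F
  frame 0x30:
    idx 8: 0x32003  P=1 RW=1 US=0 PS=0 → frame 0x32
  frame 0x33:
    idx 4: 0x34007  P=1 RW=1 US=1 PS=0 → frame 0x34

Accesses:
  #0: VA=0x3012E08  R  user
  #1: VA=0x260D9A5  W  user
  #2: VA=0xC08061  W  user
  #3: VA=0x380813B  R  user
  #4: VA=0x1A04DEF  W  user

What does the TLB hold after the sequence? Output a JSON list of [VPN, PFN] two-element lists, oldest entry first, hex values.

Per-access translation:
#0 VA=0x3012E08 (r,user):
  lvl0: tbl 0x21, slot 24 ⇒ 0x22007 (P1/RW1/US1/PS0)
  lvl1: tbl 0x22, slot 18 ⇒ 0x24007 (P1/RW1/US1/PS0)
  → PA=0x24E08  (2 entries read)
#1 VA=0x260D9A5 (w,user):
  lvl0: tbl 0x21, slot 19 ⇒ 0x27007 (P1/RW1/US1/PS0)
  lvl1: tbl 0x27, slot 13 ⇒ 0x28007 (P1/RW1/US1/PS0)
  → PA=0x289A5  (2 entries read)
#2 VA=0xC08061 (w,user):
  lvl0: tbl 0x21, slot 6 ⇒ 0x2B007 (P1/RW1/US1/PS0)
  lvl1: tbl 0x2B, slot 8 ⇒ 0x2F007 (P1/RW1/US1/PS0)
  → PA=0x2F061  (2 entries read)
#3 VA=0x380813B (r,user):
  lvl0: tbl 0x21, slot 28 ⇒ 0x30007 (P1/RW1/US1/PS0)
  lvl1: tbl 0x30, slot 8 ⇒ 0x32003 (P1/RW1/US0/PS0)
  ⇒ fault: PROTECTION_VIOLATION  — 2 lookups
#4 VA=0x1A04DEF (w,user):
  lvl0: tbl 0x21, slot 13 ⇒ 0x33007 (P1/RW1/US1/PS0)
  lvl1: tbl 0x33, slot 4 ⇒ 0x34007 (P1/RW1/US1/PS0)
  → PA=0x34DEF  (2 entries read)

TLB: [["0x3012", "0x24"], ["0x260D", "0x28"], ["0xC08", "0x2F"], ["0x1A04", "0x34"]]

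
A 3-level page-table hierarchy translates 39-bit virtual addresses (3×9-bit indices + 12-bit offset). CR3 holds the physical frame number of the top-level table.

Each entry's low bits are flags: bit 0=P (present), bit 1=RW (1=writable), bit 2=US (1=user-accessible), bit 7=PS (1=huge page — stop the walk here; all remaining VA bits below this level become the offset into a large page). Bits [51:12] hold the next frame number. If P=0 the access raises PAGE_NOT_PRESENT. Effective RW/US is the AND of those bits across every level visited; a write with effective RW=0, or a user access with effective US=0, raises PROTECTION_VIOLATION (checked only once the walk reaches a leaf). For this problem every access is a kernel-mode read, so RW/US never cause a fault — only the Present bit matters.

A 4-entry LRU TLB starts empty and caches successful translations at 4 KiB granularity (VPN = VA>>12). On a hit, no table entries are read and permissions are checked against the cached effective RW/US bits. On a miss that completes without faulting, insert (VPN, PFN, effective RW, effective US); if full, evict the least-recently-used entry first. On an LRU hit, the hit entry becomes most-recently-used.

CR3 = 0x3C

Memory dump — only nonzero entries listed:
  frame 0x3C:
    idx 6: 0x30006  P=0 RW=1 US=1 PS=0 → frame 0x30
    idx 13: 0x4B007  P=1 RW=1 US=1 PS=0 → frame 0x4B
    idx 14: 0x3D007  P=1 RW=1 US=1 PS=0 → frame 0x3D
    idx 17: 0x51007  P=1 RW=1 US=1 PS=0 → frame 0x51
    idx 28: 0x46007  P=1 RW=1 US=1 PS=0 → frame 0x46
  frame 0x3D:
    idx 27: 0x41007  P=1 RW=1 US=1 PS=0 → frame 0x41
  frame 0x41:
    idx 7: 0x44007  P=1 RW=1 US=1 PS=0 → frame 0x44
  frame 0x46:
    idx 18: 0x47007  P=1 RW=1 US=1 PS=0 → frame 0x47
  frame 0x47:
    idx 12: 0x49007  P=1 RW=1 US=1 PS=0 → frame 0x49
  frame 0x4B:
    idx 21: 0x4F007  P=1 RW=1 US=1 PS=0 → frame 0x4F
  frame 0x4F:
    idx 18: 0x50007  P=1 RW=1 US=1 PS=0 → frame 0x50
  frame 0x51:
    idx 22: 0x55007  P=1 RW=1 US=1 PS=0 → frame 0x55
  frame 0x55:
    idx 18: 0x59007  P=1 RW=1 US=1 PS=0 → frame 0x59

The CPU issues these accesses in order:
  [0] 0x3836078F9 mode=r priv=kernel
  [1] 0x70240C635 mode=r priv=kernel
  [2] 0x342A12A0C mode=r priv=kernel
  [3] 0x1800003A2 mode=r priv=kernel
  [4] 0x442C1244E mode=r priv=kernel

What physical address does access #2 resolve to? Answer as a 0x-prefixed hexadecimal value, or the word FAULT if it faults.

Walk each access:
#0 VA=0x3836078F9 (r,kernel):
  lvl0: tbl 0x3C, slot 14 ⇒ 0x3D007 (P1/RW1/US1/PS0)
  lvl1: tbl 0x3D, slot 27 ⇒ 0x41007 (P1/RW1/US1/PS0)
  lvl2: tbl 0x41, slot 7 ⇒ 0x44007 (P1/RW1/US1/PS0)
  → PA=0x448F9  (3 entries read)
#1 VA=0x70240C635 (r,kernel):
  lvl0: tbl 0x3C, slot 28 ⇒ 0x46007 (P1/RW1/US1/PS0)
  lvl1: tbl 0x46, slot 18 ⇒ 0x47007 (P1/RW1/US1/PS0)
  lvl2: tbl 0x47, slot 12 ⇒ 0x49007 (P1/RW1/US1/PS0)
  → PA=0x49635  (3 entries read)
#2 VA=0x342A12A0C (r,kernel):
  lvl0: tbl 0x3C, slot 13 ⇒ 0x4B007 (P1/RW1/US1/PS0)
  lvl1: tbl 0x4B, slot 21 ⇒ 0x4F007 (P1/RW1/US1/PS0)
  lvl2: tbl 0x4F, slot 18 ⇒ 0x50007 (P1/RW1/US1/PS0)
  → PA=0x50A0C  (3 entries read)
#3 VA=0x1800003A2 (r,kernel):
  lvl0: tbl 0x3C, slot 6 ⇒ 0x30006 (P0/RW1/US1/PS0)
  ⇒ fault: PAGE_NOT_PRESENT  — 1 lookups
#4 VA=0x442C1244E (r,kernel):
  lvl0: tbl 0x3C, slot 17 ⇒ 0x51007 (P1/RW1/US1/PS0)
  lvl1: tbl 0x51, slot 22 ⇒ 0x55007 (P1/RW1/US1/PS0)
  lvl2: tbl 0x55, slot 18 ⇒ 0x59007 (P1/RW1/US1/PS0)
  → PA=0x5944E  (3 entries read)

Access #2 PA: 0x50A0C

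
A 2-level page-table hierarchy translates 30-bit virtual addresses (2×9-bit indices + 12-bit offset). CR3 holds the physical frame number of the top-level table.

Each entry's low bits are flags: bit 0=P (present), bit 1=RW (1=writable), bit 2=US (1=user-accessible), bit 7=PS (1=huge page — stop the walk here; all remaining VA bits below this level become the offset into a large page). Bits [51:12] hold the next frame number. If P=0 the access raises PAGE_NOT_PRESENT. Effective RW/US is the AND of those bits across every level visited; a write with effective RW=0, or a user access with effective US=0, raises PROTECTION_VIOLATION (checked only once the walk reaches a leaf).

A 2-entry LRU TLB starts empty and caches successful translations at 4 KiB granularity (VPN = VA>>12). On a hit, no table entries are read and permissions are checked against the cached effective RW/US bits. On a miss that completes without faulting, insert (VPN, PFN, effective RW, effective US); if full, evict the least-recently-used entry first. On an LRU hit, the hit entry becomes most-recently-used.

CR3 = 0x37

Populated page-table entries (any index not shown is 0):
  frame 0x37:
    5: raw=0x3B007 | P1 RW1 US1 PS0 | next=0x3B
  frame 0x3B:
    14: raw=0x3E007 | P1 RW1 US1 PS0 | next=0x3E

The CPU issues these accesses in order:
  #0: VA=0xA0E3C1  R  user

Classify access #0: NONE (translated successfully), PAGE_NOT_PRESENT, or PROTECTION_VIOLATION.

Per-access translation:
#0 VA=0xA0E3C1 (r,user):
  L0 @0x37[5] → 0x3B007  P=1,RW=1,US=1,PS=0
  L1 @0x3B[14] → 0x3E007  P=1,RW=1,US=1,PS=0
  → PA=0x3E3C1  (2 entries read)

Access #0 fault: NONE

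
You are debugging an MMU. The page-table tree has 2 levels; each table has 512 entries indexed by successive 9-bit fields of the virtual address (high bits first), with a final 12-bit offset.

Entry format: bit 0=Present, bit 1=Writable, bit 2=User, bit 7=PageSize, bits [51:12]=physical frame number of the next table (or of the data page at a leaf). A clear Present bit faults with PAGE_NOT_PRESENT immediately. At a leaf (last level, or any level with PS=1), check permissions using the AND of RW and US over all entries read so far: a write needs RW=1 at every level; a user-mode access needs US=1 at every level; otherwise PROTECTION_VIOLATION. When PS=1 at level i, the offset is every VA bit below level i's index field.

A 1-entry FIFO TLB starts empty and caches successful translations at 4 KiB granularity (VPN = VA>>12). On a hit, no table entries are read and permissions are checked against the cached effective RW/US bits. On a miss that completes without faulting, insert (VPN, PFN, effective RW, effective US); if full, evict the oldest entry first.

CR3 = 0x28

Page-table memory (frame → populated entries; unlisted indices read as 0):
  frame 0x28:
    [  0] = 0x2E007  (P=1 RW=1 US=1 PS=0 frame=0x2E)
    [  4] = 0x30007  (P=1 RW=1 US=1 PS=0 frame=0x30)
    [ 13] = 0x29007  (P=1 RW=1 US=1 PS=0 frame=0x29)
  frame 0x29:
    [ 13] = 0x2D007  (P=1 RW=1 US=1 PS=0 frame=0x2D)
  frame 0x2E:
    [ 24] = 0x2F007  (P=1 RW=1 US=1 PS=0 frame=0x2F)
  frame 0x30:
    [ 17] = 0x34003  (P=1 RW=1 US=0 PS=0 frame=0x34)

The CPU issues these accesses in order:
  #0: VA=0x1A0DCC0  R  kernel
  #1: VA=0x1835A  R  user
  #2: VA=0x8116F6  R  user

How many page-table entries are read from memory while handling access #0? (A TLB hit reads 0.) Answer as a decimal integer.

Per-access translation:
#0 VA=0x1A0DCC0 (r,kernel):
  [0] read 0x28 idx=13: raw=0x29007 flags P=1 W=1 U=1 S=0
  [1] read 0x29 idx=13: raw=0x2D007 flags P=1 W=1 U=1 S=0
  ⇒ phys 0x2DCC0  [2 reads]
#1 VA=0x1835A (r,user):
  [0] read 0x28 idx=0: raw=0x2E007 flags P=1 W=1 U=1 S=0
  [1] read 0x2E idx=24: raw=0x2F007 flags P=1 W=1 U=1 S=0
  ⇒ phys 0x2F35A  [2 reads]
#2 VA=0x8116F6 (r,user):
  [0] read 0x28 idx=4: raw=0x30007 flags P=1 W=1 U=1 S=0
  [1] read 0x30 idx=17: raw=0x34003 flags P=1 W=1 U=0 S=0
  ✗ PROTECTION_VIOLATION  [2 reads]

Entries read for #0: 2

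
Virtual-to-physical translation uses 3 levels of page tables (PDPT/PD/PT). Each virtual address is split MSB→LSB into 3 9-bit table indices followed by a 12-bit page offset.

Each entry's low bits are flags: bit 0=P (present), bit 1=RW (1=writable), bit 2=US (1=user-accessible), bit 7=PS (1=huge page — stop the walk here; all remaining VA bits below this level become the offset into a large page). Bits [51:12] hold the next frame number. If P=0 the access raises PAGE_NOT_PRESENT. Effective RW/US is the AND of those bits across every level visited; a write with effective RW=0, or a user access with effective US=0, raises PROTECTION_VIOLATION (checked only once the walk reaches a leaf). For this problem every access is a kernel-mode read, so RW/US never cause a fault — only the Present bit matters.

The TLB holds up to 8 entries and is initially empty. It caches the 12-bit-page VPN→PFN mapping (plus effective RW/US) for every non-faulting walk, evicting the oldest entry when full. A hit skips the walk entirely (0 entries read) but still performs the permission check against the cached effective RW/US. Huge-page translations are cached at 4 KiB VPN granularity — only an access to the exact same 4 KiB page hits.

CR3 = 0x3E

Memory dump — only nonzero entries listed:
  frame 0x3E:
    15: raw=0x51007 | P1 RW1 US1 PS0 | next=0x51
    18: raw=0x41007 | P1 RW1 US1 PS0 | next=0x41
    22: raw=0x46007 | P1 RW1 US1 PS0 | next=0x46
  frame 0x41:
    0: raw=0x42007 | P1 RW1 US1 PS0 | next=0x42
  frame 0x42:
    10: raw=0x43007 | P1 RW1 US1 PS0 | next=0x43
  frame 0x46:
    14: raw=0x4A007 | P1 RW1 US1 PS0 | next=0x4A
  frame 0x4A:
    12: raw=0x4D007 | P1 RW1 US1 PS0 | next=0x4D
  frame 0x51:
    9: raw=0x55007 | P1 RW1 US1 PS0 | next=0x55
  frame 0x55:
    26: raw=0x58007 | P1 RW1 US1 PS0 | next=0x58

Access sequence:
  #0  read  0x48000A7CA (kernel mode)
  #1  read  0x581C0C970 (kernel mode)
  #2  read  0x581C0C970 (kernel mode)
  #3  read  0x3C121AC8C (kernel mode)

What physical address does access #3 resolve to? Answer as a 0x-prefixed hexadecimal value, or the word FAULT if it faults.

Walk each access:
#0 VA=0x48000A7CA (r,kernel):
  lvl0: tbl 0x3E, slot 18 ⇒ 0x41007 (P1/RW1/US1/PS0)
  lvl1: tbl 0x41, slot 0 ⇒ 0x42007 (P1/RW1/US1/PS0)
  lvl2: tbl 0x42, slot 10 ⇒ 0x43007 (P1/RW1/US1/PS0)
  → PA=0x437CA  (3 entries read)
#1 VA=0x581C0C970 (r,kernel):
  lvl0: tbl 0x3E, slot 22 ⇒ 0x46007 (P1/RW1/US1/PS0)
  lvl1: tbl 0x46, slot 14 ⇒ 0x4A007 (P1/RW1/US1/PS0)
  lvl2: tbl 0x4A, slot 12 ⇒ 0x4D007 (P1/RW1/US1/PS0)
  → PA=0x4D970  (3 entries read)
#2 VA=0x581C0C970 (r,kernel):
  TLB hit vpn=0x581C0C → PA=0x4D970
#3 VA=0x3C121AC8C (r,kernel):
  lvl0: tbl 0x3E, slot 15 ⇒ 0x51007 (P1/RW1/US1/PS0)
  lvl1: tbl 0x51, slot 9 ⇒ 0x55007 (P1/RW1/US1/PS0)
  lvl2: tbl 0x55, slot 26 ⇒ 0x58007 (P1/RW1/US1/PS0)
  → PA=0x58C8C  (3 entries read)

Access #3 PA: 0x58C8C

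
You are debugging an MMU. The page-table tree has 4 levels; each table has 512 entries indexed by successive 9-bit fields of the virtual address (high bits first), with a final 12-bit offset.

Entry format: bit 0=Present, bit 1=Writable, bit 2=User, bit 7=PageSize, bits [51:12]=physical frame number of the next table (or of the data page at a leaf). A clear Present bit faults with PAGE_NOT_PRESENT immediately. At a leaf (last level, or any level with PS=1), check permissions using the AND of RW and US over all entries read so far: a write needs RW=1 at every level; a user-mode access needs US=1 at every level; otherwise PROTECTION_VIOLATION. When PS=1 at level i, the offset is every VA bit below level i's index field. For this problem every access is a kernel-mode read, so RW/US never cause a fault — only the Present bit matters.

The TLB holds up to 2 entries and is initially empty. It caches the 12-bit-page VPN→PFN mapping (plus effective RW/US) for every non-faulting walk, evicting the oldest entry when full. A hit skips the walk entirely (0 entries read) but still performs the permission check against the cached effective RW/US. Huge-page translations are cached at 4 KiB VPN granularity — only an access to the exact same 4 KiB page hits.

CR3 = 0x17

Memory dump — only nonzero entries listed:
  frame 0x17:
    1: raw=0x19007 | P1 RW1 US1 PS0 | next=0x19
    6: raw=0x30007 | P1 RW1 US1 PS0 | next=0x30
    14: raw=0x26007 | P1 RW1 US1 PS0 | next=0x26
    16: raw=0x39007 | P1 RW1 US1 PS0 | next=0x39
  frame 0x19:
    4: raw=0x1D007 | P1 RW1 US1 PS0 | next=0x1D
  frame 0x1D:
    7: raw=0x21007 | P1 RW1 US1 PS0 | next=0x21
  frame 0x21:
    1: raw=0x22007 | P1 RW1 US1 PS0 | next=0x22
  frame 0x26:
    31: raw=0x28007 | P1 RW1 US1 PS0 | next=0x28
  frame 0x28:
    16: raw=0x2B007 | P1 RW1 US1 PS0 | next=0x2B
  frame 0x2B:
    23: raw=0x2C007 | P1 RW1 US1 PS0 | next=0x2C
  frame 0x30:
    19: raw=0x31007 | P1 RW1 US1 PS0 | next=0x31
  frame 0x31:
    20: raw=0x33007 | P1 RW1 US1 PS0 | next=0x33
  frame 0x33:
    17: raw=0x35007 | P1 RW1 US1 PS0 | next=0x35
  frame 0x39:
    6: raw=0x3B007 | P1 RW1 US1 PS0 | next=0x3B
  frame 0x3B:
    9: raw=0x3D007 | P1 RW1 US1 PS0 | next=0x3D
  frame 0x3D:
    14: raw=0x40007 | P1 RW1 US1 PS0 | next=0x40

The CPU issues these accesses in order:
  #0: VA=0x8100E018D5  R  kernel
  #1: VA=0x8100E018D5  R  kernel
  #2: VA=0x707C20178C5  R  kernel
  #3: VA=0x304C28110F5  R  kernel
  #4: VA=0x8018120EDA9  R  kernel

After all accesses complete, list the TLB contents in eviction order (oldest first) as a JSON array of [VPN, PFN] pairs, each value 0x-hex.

Trace:
#0 VA=0x8100E018D5 (r,kernel):
  L0: frame=0x17 idx=1 entry=0x19007 [P=1 RW=1 US=1 PS=0]
  L1: frame=0x19 idx=4 entry=0x1D007 [P=1 RW=1 US=1 PS=0]
  L2: frame=0x1D idx=7 entry=0x21007 [P=1 RW=1 US=1 PS=0]
  L3: frame=0x21 idx=1 entry=0x22007 [P=1 RW=1 US=1 PS=0]
  ✓ 0x228D5  — 4 lookups
#1 VA=0x8100E018D5 (r,kernel):
  TLB hit vpn=0x8100E01 → PA=0x228D5
#2 VA=0x707C20178C5 (r,kernel):
  L0: frame=0x17 idx=14 entry=0x26007 [P=1 RW=1 US=1 PS=0]
  L1: frame=0x26 idx=31 entry=0x28007 [P=1 RW=1 US=1 PS=0]
  L2: frame=0x28 idx=16 entry=0x2B007 [P=1 RW=1 US=1 PS=0]
  L3: frame=0x2B idx=23 entry=0x2C007 [P=1 RW=1 US=1 PS=0]
  ✓ 0x2C8C5  — 4 lookups
#3 VA=0x304C28110F5 (r,kernel):
  L0: frame=0x17 idx=6 entry=0x30007 [P=1 RW=1 US=1 PS=0]
  L1: frame=0x30 idx=19 entry=0x31007 [P=1 RW=1 US=1 PS=0]
  L2: frame=0x31 idx=20 entry=0x33007 [P=1 RW=1 US=1 PS=0]
  L3: frame=0x33 idx=17 entry=0x35007 [P=1 RW=1 US=1 PS=0]
  ✓ 0x350F5  — 4 lookups
#4 VA=0x8018120EDA9 (r,kernel):
  L0: frame=0x17 idx=16 entry=0x39007 [P=1 RW=1 US=1 PS=0]
  L1: frame=0x39 idx=6 entry=0x3B007 [P=1 RW=1 US=1 PS=0]
  L2: frame=0x3B idx=9 entry=0x3D007 [P=1 RW=1 US=1 PS=0]
  L3: frame=0x3D idx=14 entry=0x40007 [P=1 RW=1 US=1 PS=0]
  ✓ 0x40DA9  — 4 lookups

TLB: [["0x304C2811", "0x35"], ["0x8018120E", "0x40"]]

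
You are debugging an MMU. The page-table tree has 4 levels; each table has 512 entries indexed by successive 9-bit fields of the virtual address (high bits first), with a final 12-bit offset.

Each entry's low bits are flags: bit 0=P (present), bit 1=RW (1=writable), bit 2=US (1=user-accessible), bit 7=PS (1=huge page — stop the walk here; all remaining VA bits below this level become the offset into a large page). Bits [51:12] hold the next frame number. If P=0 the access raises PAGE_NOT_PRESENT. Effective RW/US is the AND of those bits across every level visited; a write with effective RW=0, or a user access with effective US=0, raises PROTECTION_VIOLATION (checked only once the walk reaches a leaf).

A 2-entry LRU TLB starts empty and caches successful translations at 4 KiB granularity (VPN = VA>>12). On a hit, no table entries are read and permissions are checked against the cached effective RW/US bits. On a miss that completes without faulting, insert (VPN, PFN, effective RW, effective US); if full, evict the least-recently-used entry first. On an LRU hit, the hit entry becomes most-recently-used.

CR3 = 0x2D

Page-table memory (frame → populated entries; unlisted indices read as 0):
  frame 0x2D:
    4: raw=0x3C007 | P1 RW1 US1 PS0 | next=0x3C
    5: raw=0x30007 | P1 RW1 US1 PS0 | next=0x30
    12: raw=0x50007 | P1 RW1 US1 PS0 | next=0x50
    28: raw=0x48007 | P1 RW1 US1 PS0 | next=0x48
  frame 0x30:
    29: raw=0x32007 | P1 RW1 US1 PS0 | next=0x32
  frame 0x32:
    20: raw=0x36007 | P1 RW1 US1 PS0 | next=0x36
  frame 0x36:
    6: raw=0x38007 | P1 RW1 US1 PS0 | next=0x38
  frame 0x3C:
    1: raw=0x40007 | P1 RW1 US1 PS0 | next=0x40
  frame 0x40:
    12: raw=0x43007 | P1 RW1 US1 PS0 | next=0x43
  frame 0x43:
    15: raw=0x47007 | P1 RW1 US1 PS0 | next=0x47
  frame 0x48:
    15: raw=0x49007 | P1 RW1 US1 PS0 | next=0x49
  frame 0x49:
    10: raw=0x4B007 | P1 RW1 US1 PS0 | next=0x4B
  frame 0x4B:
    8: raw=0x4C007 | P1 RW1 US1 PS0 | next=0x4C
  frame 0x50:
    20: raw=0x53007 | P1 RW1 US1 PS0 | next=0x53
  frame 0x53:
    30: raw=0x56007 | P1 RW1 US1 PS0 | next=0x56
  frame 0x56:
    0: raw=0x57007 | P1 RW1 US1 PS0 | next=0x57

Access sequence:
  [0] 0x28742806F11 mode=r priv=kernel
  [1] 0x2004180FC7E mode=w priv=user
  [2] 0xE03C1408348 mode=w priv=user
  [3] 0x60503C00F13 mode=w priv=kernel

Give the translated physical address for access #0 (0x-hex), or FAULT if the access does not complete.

Walk each access:
#0 VA=0x28742806F11 (r,kernel):
  [0] read 0x2D idx=5: raw=0x30007 flags P=1 W=1 U=1 S=0
  [1] read 0x30 idx=29: raw=0x32007 flags P=1 W=1 U=1 S=0
  [2] read 0x32 idx=20: raw=0x36007 flags P=1 W=1 U=1 S=0
  [3] read 0x36 idx=6: raw=0x38007 flags P=1 W=1 U=1 S=0
  ⇒ phys 0x38F11  [4 reads]
#1 VA=0x2004180FC7E (w,user):
  [0] read 0x2D idx=4: raw=0x3C007 flags P=1 W=1 U=1 S=0
  [1] read 0x3C idx=1: raw=0x40007 flags P=1 W=1 U=1 S=0
  [2] read 0x40 idx=12: raw=0x43007 flags P=1 W=1 U=1 S=0
  [3] read 0x43 idx=15: raw=0x47007 flags P=1 W=1 U=1 S=0
  ⇒ phys 0x47C7E  [4 reads]
#2 VA=0xE03C1408348 (w,user):
  [0] read 0x2D idx=28: raw=0x48007 flags P=1 W=1 U=1 S=0
  [1] read 0x48 idx=15: raw=0x49007 flags P=1 W=1 U=1 S=0
  [2] read 0x49 idx=10: raw=0x4B007 flags P=1 W=1 U=1 S=0
  [3] read 0x4B idx=8: raw=0x4C007 flags P=1 W=1 U=1 S=0
  ⇒ phys 0x4C348  [4 reads]
#3 VA=0x60503C00F13 (w,kernel):
  [0] read 0x2D idx=12: raw=0x50007 flags P=1 W=1 U=1 S=0
  [1] read 0x50 idx=20: raw=0x53007 flags P=1 W=1 U=1 S=0
  [2] read 0x53 idx=30: raw=0x56007 flags P=1 W=1 U=1 S=0
  [3] read 0x56 idx=0: raw=0x57007 flags P=1 W=1 U=1 S=0
  ⇒ phys 0x57F13  [4 reads]

Access #0 PA: 0x38F11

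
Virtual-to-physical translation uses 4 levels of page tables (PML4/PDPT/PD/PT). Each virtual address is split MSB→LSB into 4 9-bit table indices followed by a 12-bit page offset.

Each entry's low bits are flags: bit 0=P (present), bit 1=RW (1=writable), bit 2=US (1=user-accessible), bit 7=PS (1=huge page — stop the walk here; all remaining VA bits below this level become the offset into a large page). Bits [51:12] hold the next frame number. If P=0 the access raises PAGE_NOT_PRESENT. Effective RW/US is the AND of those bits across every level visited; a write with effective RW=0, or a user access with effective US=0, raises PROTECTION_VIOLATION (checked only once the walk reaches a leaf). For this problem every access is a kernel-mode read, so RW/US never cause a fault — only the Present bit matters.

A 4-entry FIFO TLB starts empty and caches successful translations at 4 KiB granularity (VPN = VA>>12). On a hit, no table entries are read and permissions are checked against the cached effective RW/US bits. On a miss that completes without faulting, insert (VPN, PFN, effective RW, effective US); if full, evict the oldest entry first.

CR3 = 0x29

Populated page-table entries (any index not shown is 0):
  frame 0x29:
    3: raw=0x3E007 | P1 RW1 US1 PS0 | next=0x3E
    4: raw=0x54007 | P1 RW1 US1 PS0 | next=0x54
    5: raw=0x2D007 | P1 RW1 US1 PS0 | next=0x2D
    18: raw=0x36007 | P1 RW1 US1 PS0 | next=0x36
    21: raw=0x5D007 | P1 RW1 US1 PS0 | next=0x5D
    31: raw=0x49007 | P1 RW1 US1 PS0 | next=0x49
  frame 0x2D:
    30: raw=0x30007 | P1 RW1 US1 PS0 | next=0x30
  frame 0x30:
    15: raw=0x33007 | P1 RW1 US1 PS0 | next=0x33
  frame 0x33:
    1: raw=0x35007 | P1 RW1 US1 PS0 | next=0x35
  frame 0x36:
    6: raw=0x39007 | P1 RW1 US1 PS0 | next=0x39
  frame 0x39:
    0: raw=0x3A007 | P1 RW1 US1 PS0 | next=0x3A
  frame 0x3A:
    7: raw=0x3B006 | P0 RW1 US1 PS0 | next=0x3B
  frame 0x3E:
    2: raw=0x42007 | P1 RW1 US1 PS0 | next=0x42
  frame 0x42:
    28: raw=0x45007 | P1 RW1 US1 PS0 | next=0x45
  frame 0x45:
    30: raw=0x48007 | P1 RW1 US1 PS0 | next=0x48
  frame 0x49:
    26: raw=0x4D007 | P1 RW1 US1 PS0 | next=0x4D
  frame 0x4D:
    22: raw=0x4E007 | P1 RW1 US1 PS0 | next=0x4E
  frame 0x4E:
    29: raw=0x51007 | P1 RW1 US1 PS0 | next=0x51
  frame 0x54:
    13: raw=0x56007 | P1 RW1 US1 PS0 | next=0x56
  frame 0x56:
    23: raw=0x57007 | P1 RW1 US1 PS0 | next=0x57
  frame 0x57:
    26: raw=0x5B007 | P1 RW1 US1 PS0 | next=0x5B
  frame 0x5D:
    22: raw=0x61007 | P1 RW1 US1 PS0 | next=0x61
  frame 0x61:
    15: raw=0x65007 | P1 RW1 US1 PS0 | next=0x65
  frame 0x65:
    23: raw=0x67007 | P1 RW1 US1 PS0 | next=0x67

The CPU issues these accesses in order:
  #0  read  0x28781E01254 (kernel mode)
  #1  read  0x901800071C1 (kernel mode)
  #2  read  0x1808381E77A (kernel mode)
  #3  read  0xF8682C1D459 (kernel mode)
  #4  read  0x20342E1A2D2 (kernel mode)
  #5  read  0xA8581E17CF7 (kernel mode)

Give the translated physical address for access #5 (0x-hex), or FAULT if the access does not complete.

Walk each access:
#0 VA=0x28781E01254 (r,kernel):
  lvl0: tbl 0x29, slot 5 ⇒ 0x2D007 (P1/RW1/US1/PS0)
  lvl1: tbl 0x2D, slot 30 ⇒ 0x30007 (P1/RW1/US1/PS0)
  lvl2: tbl 0x30, slot 15 ⇒ 0x33007 (P1/RW1/US1/PS0)
  lvl3: tbl 0x33, slot 1 ⇒ 0x35007 (P1/RW1/US1/PS0)
  → PA=0x35254  (4 entries read)
#1 VA=0x901800071C1 (r,kernel):
  lvl0: tbl 0x29, slot 18 ⇒ 0x36007 (P1/RW1/US1/PS0)
  lvl1: tbl 0x36, slot 6 ⇒ 0x39007 (P1/RW1/US1/PS0)
  lvl2: tbl 0x39, slot 0 ⇒ 0x3A007 (P1/RW1/US1/PS0)
  lvl3: tbl 0x3A, slot 7 ⇒ 0x3B006 (P0/RW1/US1/PS0)
  ⇒ fault: PAGE_NOT_PRESENT  — 4 lookups
#2 VA=0x1808381E77A (r,kernel):
  lvl0: tbl 0x29, slot 3 ⇒ 0x3E007 (P1/RW1/US1/PS0)
  lvl1: tbl 0x3E, slot 2 ⇒ 0x42007 (P1/RW1/US1/PS0)
  lvl2: tbl 0x42, slot 28 ⇒ 0x45007 (P1/RW1/US1/PS0)
  lvl3: tbl 0x45, slot 30 ⇒ 0x48007 (P1/RW1/US1/PS0)
  → PA=0x4877A  (4 entries read)
#3 VA=0xF8682C1D459 (r,kernel):
  lvl0: tbl 0x29, slot 31 ⇒ 0x49007 (P1/RW1/US1/PS0)
  lvl1: tbl 0x49, slot 26 ⇒ 0x4D007 (P1/RW1/US1/PS0)
  lvl2: tbl 0x4D, slot 22 ⇒ 0x4E007 (P1/RW1/US1/PS0)
  lvl3: tbl 0x4E, slot 29 ⇒ 0x51007 (P1/RW1/US1/PS0)
  → PA=0x51459  (4 entries read)
#4 VA=0x20342E1A2D2 (r,kernel):
  lvl0: tbl 0x29, slot 4 ⇒ 0x54007 (P1/RW1/US1/PS0)
  lvl1: tbl 0x54, slot 13 ⇒ 0x56007 (P1/RW1/US1/PS0)
  lvl2: tbl 0x56, slot 23 ⇒ 0x57007 (P1/RW1/US1/PS0)
  lvl3: tbl 0x57, slot 26 ⇒ 0x5B007 (P1/RW1/US1/PS0)
  → PA=0x5B2D2  (4 entries read)
#5 VA=0xA8581E17CF7 (r,kernel):
  lvl0: tbl 0x29, slot 21 ⇒ 0x5D007 (P1/RW1/US1/PS0)
  lvl1: tbl 0x5D, slot 22 ⇒ 0x61007 (P1/RW1/US1/PS0)
  lvl2: tbl 0x61, slot 15 ⇒ 0x65007 (P1/RW1/US1/PS0)
  lvl3: tbl 0x65, slot 23 ⇒ 0x67007 (P1/RW1/US1/PS0)
  → PA=0x67CF7  (4 entries read)

Access #5 PA: 0x67CF7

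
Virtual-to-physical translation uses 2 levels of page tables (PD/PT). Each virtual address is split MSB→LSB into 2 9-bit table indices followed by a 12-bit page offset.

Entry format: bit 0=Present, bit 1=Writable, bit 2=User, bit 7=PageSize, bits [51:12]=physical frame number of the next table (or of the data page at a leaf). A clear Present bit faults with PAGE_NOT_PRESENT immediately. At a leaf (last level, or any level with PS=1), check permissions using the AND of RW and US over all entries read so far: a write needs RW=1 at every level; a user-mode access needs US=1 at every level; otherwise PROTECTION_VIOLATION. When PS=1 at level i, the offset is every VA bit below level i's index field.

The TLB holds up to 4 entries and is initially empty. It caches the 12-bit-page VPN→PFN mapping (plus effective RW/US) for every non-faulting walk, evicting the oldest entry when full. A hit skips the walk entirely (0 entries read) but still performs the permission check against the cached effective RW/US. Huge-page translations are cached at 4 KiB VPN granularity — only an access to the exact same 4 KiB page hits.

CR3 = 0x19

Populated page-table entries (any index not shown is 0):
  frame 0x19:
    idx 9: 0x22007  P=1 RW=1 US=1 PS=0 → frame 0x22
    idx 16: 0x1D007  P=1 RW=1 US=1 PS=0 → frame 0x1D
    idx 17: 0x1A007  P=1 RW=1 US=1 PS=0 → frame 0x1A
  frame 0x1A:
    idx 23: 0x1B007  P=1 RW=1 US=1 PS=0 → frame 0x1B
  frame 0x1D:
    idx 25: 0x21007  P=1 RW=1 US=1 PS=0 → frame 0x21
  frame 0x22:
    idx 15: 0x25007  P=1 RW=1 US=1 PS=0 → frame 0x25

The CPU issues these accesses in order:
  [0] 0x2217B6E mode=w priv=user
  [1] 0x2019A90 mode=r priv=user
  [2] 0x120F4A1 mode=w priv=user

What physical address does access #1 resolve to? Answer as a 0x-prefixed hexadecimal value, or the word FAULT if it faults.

Per-access translation:
#0 VA=0x2217B6E (w,user):
  L0: frame=0x19 idx=17 entry=0x1A007 [P=1 RW=1 US=1 PS=0]
  L1: frame=0x1A idx=23 entry=0x1B007 [P=1 RW=1 US=1 PS=0]
  → PA=0x1BB6E  (2 entries read)
#1 VA=0x2019A90 (r,user):
  L0: frame=0x19 idx=16 entry=0x1D007 [P=1 RW=1 US=1 PS=0]
  L1: frame=0x1D idx=25 entry=0x21007 [P=1 RW=1 US=1 PS=0]
  → PA=0x21A90  (2 entries read)
#2 VA=0x120F4A1 (w,user):
  L0: frame=0x19 idx=9 entry=0x22007 [P=1 RW=1 US=1 PS=0]
  L1: frame=0x22 idx=15 entry=0x25007 [P=1 RW=1 US=1 PS=0]
  → PA=0x254A1  (2 entries read)

Access #1 PA: 0x21A90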